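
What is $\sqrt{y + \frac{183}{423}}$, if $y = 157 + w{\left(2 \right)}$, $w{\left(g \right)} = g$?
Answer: $\frac{4 \sqrt{198105}}{141} \approx 12.627$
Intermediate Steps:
$y = 159$ ($y = 157 + 2 = 159$)
$\sqrt{y + \frac{183}{423}} = \sqrt{159 + \frac{183}{423}} = \sqrt{159 + 183 \cdot \frac{1}{423}} = \sqrt{159 + \frac{61}{141}} = \sqrt{\frac{22480}{141}} = \frac{4 \sqrt{198105}}{141}$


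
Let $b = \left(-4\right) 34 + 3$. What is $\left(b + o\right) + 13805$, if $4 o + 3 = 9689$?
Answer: $\frac{32187}{2} \approx 16094.0$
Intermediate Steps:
$b = -133$ ($b = -136 + 3 = -133$)
$o = \frac{4843}{2}$ ($o = - \frac{3}{4} + \frac{1}{4} \cdot 9689 = - \frac{3}{4} + \frac{9689}{4} = \frac{4843}{2} \approx 2421.5$)
$\left(b + o\right) + 13805 = \left(-133 + \frac{4843}{2}\right) + 13805 = \frac{4577}{2} + 13805 = \frac{32187}{2}$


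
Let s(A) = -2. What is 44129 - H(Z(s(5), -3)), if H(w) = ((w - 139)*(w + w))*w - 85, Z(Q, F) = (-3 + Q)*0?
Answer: 44214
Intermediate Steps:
Z(Q, F) = 0
H(w) = -85 + 2*w**2*(-139 + w) (H(w) = ((-139 + w)*(2*w))*w - 85 = (2*w*(-139 + w))*w - 85 = 2*w**2*(-139 + w) - 85 = -85 + 2*w**2*(-139 + w))
44129 - H(Z(s(5), -3)) = 44129 - (-85 - 278*0**2 + 2*0**3) = 44129 - (-85 - 278*0 + 2*0) = 44129 - (-85 + 0 + 0) = 44129 - 1*(-85) = 44129 + 85 = 44214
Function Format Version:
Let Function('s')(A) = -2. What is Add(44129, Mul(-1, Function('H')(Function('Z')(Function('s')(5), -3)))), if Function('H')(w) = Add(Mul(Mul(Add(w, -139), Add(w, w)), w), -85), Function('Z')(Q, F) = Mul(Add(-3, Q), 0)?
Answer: 44214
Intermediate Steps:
Function('Z')(Q, F) = 0
Function('H')(w) = Add(-85, Mul(2, Pow(w, 2), Add(-139, w))) (Function('H')(w) = Add(Mul(Mul(Add(-139, w), Mul(2, w)), w), -85) = Add(Mul(Mul(2, w, Add(-139, w)), w), -85) = Add(Mul(2, Pow(w, 2), Add(-139, w)), -85) = Add(-85, Mul(2, Pow(w, 2), Add(-139, w))))
Add(44129, Mul(-1, Function('H')(Function('Z')(Function('s')(5), -3)))) = Add(44129, Mul(-1, Add(-85, Mul(-278, Pow(0, 2)), Mul(2, Pow(0, 3))))) = Add(44129, Mul(-1, Add(-85, Mul(-278, 0), Mul(2, 0)))) = Add(44129, Mul(-1, Add(-85, 0, 0))) = Add(44129, Mul(-1, -85)) = Add(44129, 85) = 44214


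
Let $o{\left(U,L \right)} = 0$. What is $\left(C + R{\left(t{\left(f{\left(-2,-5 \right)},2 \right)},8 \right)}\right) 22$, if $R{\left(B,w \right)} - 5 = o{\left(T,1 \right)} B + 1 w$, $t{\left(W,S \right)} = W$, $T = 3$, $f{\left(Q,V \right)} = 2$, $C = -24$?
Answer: $-242$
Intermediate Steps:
$R{\left(B,w \right)} = 5 + w$ ($R{\left(B,w \right)} = 5 + \left(0 B + 1 w\right) = 5 + \left(0 + w\right) = 5 + w$)
$\left(C + R{\left(t{\left(f{\left(-2,-5 \right)},2 \right)},8 \right)}\right) 22 = \left(-24 + \left(5 + 8\right)\right) 22 = \left(-24 + 13\right) 22 = \left(-11\right) 22 = -242$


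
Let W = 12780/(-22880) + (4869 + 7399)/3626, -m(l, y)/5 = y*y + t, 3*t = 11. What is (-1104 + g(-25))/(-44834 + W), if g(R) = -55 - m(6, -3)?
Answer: 6817474664/278949255777 ≈ 0.024440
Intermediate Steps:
t = 11/3 (t = (⅓)*11 = 11/3 ≈ 3.6667)
m(l, y) = -55/3 - 5*y² (m(l, y) = -5*(y*y + 11/3) = -5*(y² + 11/3) = -5*(11/3 + y²) = -55/3 - 5*y²)
W = 5858789/2074072 (W = 12780*(-1/22880) + 12268*(1/3626) = -639/1144 + 6134/1813 = 5858789/2074072 ≈ 2.8248)
g(R) = 25/3 (g(R) = -55 - (-55/3 - 5*(-3)²) = -55 - (-55/3 - 5*9) = -55 - (-55/3 - 45) = -55 - 1*(-190/3) = -55 + 190/3 = 25/3)
(-1104 + g(-25))/(-44834 + W) = (-1104 + 25/3)/(-44834 + 5858789/2074072) = -3287/(3*(-92983085259/2074072)) = -3287/3*(-2074072/92983085259) = 6817474664/278949255777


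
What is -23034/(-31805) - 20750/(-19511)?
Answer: 1109370124/620547355 ≈ 1.7877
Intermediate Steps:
-23034/(-31805) - 20750/(-19511) = -23034*(-1/31805) - 20750*(-1/19511) = 23034/31805 + 20750/19511 = 1109370124/620547355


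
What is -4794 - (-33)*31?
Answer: -3771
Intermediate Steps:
-4794 - (-33)*31 = -4794 - 1*(-1023) = -4794 + 1023 = -3771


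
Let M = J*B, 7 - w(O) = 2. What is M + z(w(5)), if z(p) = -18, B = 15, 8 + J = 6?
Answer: -48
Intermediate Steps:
J = -2 (J = -8 + 6 = -2)
w(O) = 5 (w(O) = 7 - 1*2 = 7 - 2 = 5)
M = -30 (M = -2*15 = -30)
M + z(w(5)) = -30 - 18 = -48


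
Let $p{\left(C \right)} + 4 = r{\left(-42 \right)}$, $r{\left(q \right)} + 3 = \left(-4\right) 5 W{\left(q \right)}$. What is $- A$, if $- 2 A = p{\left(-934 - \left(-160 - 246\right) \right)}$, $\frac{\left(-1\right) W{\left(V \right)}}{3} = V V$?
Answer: $\frac{105833}{2} \approx 52917.0$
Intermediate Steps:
$W{\left(V \right)} = - 3 V^{2}$ ($W{\left(V \right)} = - 3 V V = - 3 V^{2}$)
$r{\left(q \right)} = -3 + 60 q^{2}$ ($r{\left(q \right)} = -3 + \left(-4\right) 5 \left(- 3 q^{2}\right) = -3 - 20 \left(- 3 q^{2}\right) = -3 + 60 q^{2}$)
$p{\left(C \right)} = 105833$ ($p{\left(C \right)} = -4 - \left(3 - 60 \left(-42\right)^{2}\right) = -4 + \left(-3 + 60 \cdot 1764\right) = -4 + \left(-3 + 105840\right) = -4 + 105837 = 105833$)
$A = - \frac{105833}{2}$ ($A = \left(- \frac{1}{2}\right) 105833 = - \frac{105833}{2} \approx -52917.0$)
$- A = \left(-1\right) \left(- \frac{105833}{2}\right) = \frac{105833}{2}$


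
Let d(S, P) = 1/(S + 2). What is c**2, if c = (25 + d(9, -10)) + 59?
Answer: 855625/121 ≈ 7071.3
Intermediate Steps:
d(S, P) = 1/(2 + S)
c = 925/11 (c = (25 + 1/(2 + 9)) + 59 = (25 + 1/11) + 59 = 276/11 + 59 = 925/11 ≈ 84.091)
c**2 = (925/11)**2 = 855625/121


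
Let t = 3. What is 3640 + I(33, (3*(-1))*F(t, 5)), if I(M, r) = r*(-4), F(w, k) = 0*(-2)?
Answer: 3640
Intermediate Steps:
F(w, k) = 0
I(M, r) = -4*r
3640 + I(33, (3*(-1))*F(t, 5)) = 3640 - 4*3*(-1)*0 = 3640 - (-12)*0 = 3640 - 4*0 = 3640 + 0 = 3640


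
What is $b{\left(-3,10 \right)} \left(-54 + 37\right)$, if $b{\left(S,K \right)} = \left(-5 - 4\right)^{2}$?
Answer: $-1377$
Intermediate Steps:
$b{\left(S,K \right)} = 81$ ($b{\left(S,K \right)} = \left(-9\right)^{2} = 81$)
$b{\left(-3,10 \right)} \left(-54 + 37\right) = 81 \left(-54 + 37\right) = 81 \left(-17\right) = -1377$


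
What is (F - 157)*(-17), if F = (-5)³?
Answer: 4794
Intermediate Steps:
F = -125
(F - 157)*(-17) = (-125 - 157)*(-17) = -282*(-17) = 4794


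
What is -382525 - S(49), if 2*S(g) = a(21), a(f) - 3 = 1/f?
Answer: -8033057/21 ≈ -3.8253e+5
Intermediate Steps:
a(f) = 3 + 1/f
S(g) = 32/21 (S(g) = (3 + 1/21)/2 = (½)*(64/21) = 32/21)
-382525 - S(49) = -382525 - 1*32/21 = -382525 - 32/21 = -8033057/21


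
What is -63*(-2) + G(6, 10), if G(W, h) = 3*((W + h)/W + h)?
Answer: 164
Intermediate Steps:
G(W, h) = 3*h + 3*(W + h)/W (G(W, h) = 3*((W + h)/W + h) = 3*(h + (W + h)/W) = 3*h + 3*(W + h)/W)
-63*(-2) + G(6, 10) = -63*(-2) + (3 + 3*10 + 3*10/6) = 126 + (3 + 30 + 3*10*(⅙)) = 126 + (3 + 30 + 5) = 126 + 38 = 164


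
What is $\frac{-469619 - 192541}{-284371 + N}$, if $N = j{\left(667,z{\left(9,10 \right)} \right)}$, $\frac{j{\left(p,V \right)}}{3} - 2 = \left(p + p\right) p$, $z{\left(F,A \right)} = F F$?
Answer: $- \frac{662160}{2384969} \approx -0.27764$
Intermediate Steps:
$z{\left(F,A \right)} = F^{2}$
$j{\left(p,V \right)} = 6 + 6 p^{2}$ ($j{\left(p,V \right)} = 6 + 3 \left(p + p\right) p = 6 + 3 \cdot 2 p p = 6 + 3 \cdot 2 p^{2} = 6 + 6 p^{2}$)
$N = 2669340$ ($N = 6 + 6 \cdot 667^{2} = 6 + 6 \cdot 444889 = 6 + 2669334 = 2669340$)
$\frac{-469619 - 192541}{-284371 + N} = \frac{-469619 - 192541}{-284371 + 2669340} = - \frac{662160}{2384969}$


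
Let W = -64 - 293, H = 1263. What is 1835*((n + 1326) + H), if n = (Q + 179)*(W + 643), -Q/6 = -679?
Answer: 2236767745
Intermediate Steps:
Q = 4074 (Q = -6*(-679) = 4074)
W = -357
n = 1216358 (n = (4074 + 179)*(-357 + 643) = 4253*286 = 1216358)
1835*((n + 1326) + H) = 1835*((1216358 + 1326) + 1263) = 1835*(1217684 + 1263) = 1835*1218947 = 2236767745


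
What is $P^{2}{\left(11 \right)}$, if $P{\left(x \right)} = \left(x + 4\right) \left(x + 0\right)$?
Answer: $27225$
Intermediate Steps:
$P{\left(x \right)} = x \left(4 + x\right)$ ($P{\left(x \right)} = \left(4 + x\right) x = x \left(4 + x\right)$)
$P^{2}{\left(11 \right)} = \left(11 \left(4 + 11\right)\right)^{2} = \left(11 \cdot 15\right)^{2} = 165^{2} = 27225$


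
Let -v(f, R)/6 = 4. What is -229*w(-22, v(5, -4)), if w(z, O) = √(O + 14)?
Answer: -229*I*√10 ≈ -724.16*I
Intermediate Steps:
v(f, R) = -24 (v(f, R) = -6*4 = -24)
w(z, O) = √(14 + O)
-229*w(-22, v(5, -4)) = -229*√(14 - 24) = -229*I*√10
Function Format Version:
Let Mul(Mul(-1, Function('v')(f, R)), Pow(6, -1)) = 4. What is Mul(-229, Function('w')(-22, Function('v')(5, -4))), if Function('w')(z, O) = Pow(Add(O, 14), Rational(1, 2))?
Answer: Mul(-229, I, Pow(10, Rational(1, 2))) ≈ Mul(-724.16, I)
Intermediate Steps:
Function('v')(f, R) = -24 (Function('v')(f, R) = Mul(-6, 4) = -24)
Function('w')(z, O) = Pow(Add(14, O), Rational(1, 2))
Mul(-229, Function('w')(-22, Function('v')(5, -4))) = Mul(-229, Pow(Add(14, -24), Rational(1, 2))) = Mul(-229, Pow(-10, Rational(1, 2))) = Mul(-229, Mul(I, Pow(10, Rational(1, 2)))) = Mul(-229, I, Pow(10, Rational(1, 2)))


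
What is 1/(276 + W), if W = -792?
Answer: -1/516 ≈ -0.0019380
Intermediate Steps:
1/(276 + W) = 1/(276 - 792) = 1/(-516) = -1/516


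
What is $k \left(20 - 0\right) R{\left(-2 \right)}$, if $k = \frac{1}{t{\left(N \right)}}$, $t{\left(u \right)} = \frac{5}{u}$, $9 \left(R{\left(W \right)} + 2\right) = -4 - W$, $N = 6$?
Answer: $- \frac{160}{3} \approx -53.333$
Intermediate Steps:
$R{\left(W \right)} = - \frac{22}{9} - \frac{W}{9}$ ($R{\left(W \right)} = -2 + \frac{-4 - W}{9} = -2 - \left(\frac{4}{9} + \frac{W}{9}\right) = - \frac{22}{9} - \frac{W}{9}$)
$k = \frac{6}{5}$ ($k = \frac{1}{5 \cdot \frac{1}{6}} = \frac{1}{\frac{5}{6}} = \frac{6}{5} \approx 1.2$)
$k \left(20 - 0\right) R{\left(-2 \right)} = \frac{6 \left(20 - 0\right)}{5} \left(- \frac{22}{9} - - \frac{2}{9}\right) = \frac{6 \left(20 + 0\right)}{5} \left(- \frac{22}{9} + \frac{2}{9}\right) = \frac{6}{5} \cdot 20 \left(- \frac{20}{9}\right) = 24 \left(- \frac{20}{9}\right) = - \frac{160}{3}$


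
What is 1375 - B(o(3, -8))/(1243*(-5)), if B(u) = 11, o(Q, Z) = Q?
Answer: 776876/565 ≈ 1375.0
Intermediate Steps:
1375 - B(o(3, -8))/(1243*(-5)) = 1375 - 11/(1243*(-5)) = 1375 - 11/(-6215) = 1375 - 11*(-1)/6215 = 1375 - 1*(-1/565) = 1375 + 1/565 = 776876/565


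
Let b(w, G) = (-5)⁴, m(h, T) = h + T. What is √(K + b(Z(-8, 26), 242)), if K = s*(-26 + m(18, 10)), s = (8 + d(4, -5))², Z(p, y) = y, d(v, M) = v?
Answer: √913 ≈ 30.216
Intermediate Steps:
m(h, T) = T + h
b(w, G) = 625
s = 144 (s = (8 + 4)² = 12² = 144)
K = 288 (K = 144*(-26 + (10 + 18)) = 144*(-26 + 28) = 144*2 = 288)
√(K + b(Z(-8, 26), 242)) = √(288 + 625) = √913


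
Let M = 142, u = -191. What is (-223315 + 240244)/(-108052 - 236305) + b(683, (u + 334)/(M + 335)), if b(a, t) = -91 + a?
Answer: 203842415/344357 ≈ 591.95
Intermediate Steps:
(-223315 + 240244)/(-108052 - 236305) + b(683, (u + 334)/(M + 335)) = (-223315 + 240244)/(-108052 - 236305) + (-91 + 683) = 16929/(-344357) + 592 = 16929*(-1/344357) + 592 = -16929/344357 + 592 = 203842415/344357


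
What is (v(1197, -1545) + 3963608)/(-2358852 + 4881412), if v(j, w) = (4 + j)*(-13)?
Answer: 789599/504512 ≈ 1.5651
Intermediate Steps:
v(j, w) = -52 - 13*j
(v(1197, -1545) + 3963608)/(-2358852 + 4881412) = ((-52 - 13*1197) + 3963608)/(-2358852 + 4881412) = ((-52 - 15561) + 3963608)/2522560 = (-15613 + 3963608)*(1/2522560) = 3947995*(1/2522560) = 789599/504512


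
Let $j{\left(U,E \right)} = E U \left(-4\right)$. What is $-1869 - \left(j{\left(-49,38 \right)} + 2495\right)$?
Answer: $-11812$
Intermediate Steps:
$j{\left(U,E \right)} = - 4 E U$
$-1869 - \left(j{\left(-49,38 \right)} + 2495\right) = -1869 - \left(\left(-4\right) 38 \left(-49\right) + 2495\right) = -1869 - \left(7448 + 2495\right) = -1869 - 9943 = -11812$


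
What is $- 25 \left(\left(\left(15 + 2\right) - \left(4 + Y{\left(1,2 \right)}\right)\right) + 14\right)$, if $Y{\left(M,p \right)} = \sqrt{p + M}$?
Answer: $-675 + 25 \sqrt{3} \approx -631.7$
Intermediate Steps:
$Y{\left(M,p \right)} = \sqrt{M + p}$
$- 25 \left(\left(\left(15 + 2\right) - \left(4 + Y{\left(1,2 \right)}\right)\right) + 14\right) = - 25 \left(\left(\left(15 + 2\right) - \left(4 + \sqrt{1 + 2}\right)\right) + 14\right) = - 25 \left(\left(17 - \left(4 + \sqrt{3}\right)\right) + 14\right) = - 25 \left(\left(13 - \sqrt{3}\right) + 14\right) = - 25 \left(27 - \sqrt{3}\right) = -675 + 25 \sqrt{3}$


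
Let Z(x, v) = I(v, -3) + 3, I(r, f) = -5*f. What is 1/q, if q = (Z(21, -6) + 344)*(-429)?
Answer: -1/155298 ≈ -6.4392e-6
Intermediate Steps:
Z(x, v) = 18 (Z(x, v) = -5*(-3) + 3 = 15 + 3 = 18)
q = -155298 (q = (18 + 344)*(-429) = 362*(-429) = -155298)
1/q = 1/(-155298) = -1/155298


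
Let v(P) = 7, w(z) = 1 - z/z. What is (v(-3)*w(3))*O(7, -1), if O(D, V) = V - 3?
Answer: 0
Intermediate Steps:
w(z) = 0 (w(z) = 1 - 1*1 = 1 - 1 = 0)
O(D, V) = -3 + V
(v(-3)*w(3))*O(7, -1) = (7*0)*(-3 - 1) = 0*(-4) = 0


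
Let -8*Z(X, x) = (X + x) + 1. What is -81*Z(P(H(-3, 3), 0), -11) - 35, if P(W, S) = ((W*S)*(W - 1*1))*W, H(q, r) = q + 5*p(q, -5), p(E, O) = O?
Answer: -545/4 ≈ -136.25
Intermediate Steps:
H(q, r) = -25 + q (H(q, r) = q + 5*(-5) = q - 25 = -25 + q)
P(W, S) = S*W²*(-1 + W) (P(W, S) = ((S*W)*(W - 1))*W = ((S*W)*(-1 + W))*W = (S*W*(-1 + W))*W = S*W²*(-1 + W))
Z(X, x) = -⅛ - X/8 - x/8 (Z(X, x) = -((X + x) + 1)/8 = -(1 + X + x)/8 = -⅛ - X/8 - x/8)
-81*Z(P(H(-3, 3), 0), -11) - 35 = -81*(-⅛ - 0*(-25 - 3)²*(-1 + (-25 - 3)) - ⅛*(-11)) - 35 = -81*(-⅛ - 0*(-28)²*(-1 - 28) + 11/8) - 35 = -81*(-⅛ - 0*784*(-29) + 11/8) - 35 = -81*(-⅛ - ⅛*0 + 11/8) - 35 = -81*(-⅛ + 0 + 11/8) - 35 = -81*5/4 - 35 = -405/4 - 35 = -545/4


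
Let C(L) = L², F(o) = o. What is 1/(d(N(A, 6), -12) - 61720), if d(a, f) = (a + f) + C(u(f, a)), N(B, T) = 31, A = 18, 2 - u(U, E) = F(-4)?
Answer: -1/61665 ≈ -1.6217e-5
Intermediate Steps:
u(U, E) = 6 (u(U, E) = 2 - 1*(-4) = 2 + 4 = 6)
d(a, f) = 36 + a + f (d(a, f) = (a + f) + 6² = (a + f) + 36 = 36 + a + f)
1/(d(N(A, 6), -12) - 61720) = 1/((36 + 31 - 12) - 61720) = 1/(55 - 61720) = 1/(-61665) = -1/61665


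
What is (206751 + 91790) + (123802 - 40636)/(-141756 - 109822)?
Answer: 37553132266/125789 ≈ 2.9854e+5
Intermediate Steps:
(206751 + 91790) + (123802 - 40636)/(-141756 - 109822) = 298541 + 83166/(-251578) = 298541 + 83166*(-1/251578) = 298541 - 41583/125789 = 37553132266/125789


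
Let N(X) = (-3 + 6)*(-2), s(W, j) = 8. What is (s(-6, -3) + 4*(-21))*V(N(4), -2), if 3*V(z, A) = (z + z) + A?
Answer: 1064/3 ≈ 354.67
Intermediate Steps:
N(X) = -6 (N(X) = 3*(-2) = -6)
V(z, A) = A/3 + 2*z/3 (V(z, A) = ((z + z) + A)/3 = (2*z + A)/3 = (A + 2*z)/3 = A/3 + 2*z/3)
(s(-6, -3) + 4*(-21))*V(N(4), -2) = (8 + 4*(-21))*((⅓)*(-2) + (⅔)*(-6)) = (8 - 84)*(-⅔ - 4) = -76*(-14/3) = 1064/3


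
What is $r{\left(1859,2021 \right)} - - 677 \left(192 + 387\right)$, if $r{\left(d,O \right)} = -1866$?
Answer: $390117$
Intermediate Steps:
$r{\left(1859,2021 \right)} - - 677 \left(192 + 387\right) = -1866 - - 677 \left(192 + 387\right) = -1866 - \left(-677\right) 579 = -1866 - -391983 = -1866 + 391983 = 390117$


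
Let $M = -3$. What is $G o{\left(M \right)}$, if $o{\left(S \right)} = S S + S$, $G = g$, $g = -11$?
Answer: $-66$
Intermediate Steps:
$G = -11$
$o{\left(S \right)} = S + S^{2}$ ($o{\left(S \right)} = S^{2} + S = S + S^{2}$)
$G o{\left(M \right)} = - 11 \left(- 3 \left(1 - 3\right)\right) = - 11 \left(\left(-3\right) \left(-2\right)\right) = \left(-11\right) 6 = -66$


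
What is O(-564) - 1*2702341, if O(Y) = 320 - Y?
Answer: -2701457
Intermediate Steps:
O(-564) - 1*2702341 = (320 - 1*(-564)) - 1*2702341 = (320 + 564) - 2702341 = 884 - 2702341 = -2701457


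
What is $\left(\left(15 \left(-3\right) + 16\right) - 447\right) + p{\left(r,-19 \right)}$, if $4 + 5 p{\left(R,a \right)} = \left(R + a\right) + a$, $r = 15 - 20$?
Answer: $- \frac{2427}{5} \approx -485.4$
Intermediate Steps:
$r = -5$ ($r = 15 - 20 = -5$)
$p{\left(R,a \right)} = - \frac{4}{5} + \frac{R}{5} + \frac{2 a}{5}$ ($p{\left(R,a \right)} = - \frac{4}{5} + \frac{\left(R + a\right) + a}{5} = - \frac{4}{5} + \frac{R + 2 a}{5} = - \frac{4}{5} + \left(\frac{R}{5} + \frac{2 a}{5}\right) = - \frac{4}{5} + \frac{R}{5} + \frac{2 a}{5}$)
$\left(\left(15 \left(-3\right) + 16\right) - 447\right) + p{\left(r,-19 \right)} = \left(\left(15 \left(-3\right) + 16\right) - 447\right) + \left(- \frac{4}{5} + \frac{1}{5} \left(-5\right) + \frac{2}{5} \left(-19\right)\right) = \left(\left(-45 + 16\right) - 447\right) - \frac{47}{5} = \left(-29 - 447\right) - \frac{47}{5} = -476 - \frac{47}{5} = - \frac{2427}{5}$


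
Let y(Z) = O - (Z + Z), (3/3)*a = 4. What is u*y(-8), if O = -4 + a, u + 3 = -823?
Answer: -13216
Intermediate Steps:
a = 4
u = -826 (u = -3 - 823 = -826)
O = 0 (O = -4 + 4 = 0)
y(Z) = -2*Z (y(Z) = 0 - (Z + Z) = 0 - 2*Z = -2*Z)
u*y(-8) = -(-1652)*(-8) = -826*16 = -13216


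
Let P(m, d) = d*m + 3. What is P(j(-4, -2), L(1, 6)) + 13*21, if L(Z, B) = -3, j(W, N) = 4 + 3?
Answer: 255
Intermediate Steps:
j(W, N) = 7
P(m, d) = 3 + d*m
P(j(-4, -2), L(1, 6)) + 13*21 = (3 - 3*7) + 13*21 = (3 - 21) + 273 = -18 + 273 = 255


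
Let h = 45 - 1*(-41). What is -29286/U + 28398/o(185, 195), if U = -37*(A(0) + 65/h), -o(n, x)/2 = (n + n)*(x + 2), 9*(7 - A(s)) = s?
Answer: 4952163387/48617630 ≈ 101.86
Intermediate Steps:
h = 86 (h = 45 + 41 = 86)
A(s) = 7 - s/9
o(n, x) = -4*n*(2 + x) (o(n, x) = -2*(n + n)*(x + 2) = -2*2*n*(2 + x) = -4*n*(2 + x))
U = -24679/86 (U = -37*((7 - ⅑*0) + 65/86) = -37*((7 + 0) + 65*(1/86)) = -37*(7 + 65/86) = -37*667/86 = -24679/86 ≈ -286.96)
-29286/U + 28398/o(185, 195) = -29286/(-24679/86) + 28398/((-4*185*(2 + 195))) = -29286*(-86/24679) + 28398/((-4*185*197)) = 2518596/24679 + 28398/(-145780) = 2518596/24679 + 28398*(-1/145780) = 2518596/24679 - 14199/72890 = 4952163387/48617630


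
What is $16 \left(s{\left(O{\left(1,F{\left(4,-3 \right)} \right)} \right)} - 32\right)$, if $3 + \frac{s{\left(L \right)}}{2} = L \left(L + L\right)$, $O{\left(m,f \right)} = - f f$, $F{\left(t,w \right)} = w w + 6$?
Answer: $3239392$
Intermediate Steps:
$F{\left(t,w \right)} = 6 + w^{2}$ ($F{\left(t,w \right)} = w^{2} + 6 = 6 + w^{2}$)
$O{\left(m,f \right)} = - f^{2}$
$s{\left(L \right)} = -6 + 4 L^{2}$ ($s{\left(L \right)} = -6 + 2 L \left(L + L\right) = -6 + 2 L 2 L = -6 + 2 \cdot 2 L^{2} = -6 + 4 L^{2}$)
$16 \left(s{\left(O{\left(1,F{\left(4,-3 \right)} \right)} \right)} - 32\right) = 16 \left(\left(-6 + 4 \left(- \left(6 + \left(-3\right)^{2}\right)^{2}\right)^{2}\right) - 32\right) = 16 \left(\left(-6 + 4 \left(- \left(6 + 9\right)^{2}\right)^{2}\right) - 32\right) = 16 \left(\left(-6 + 4 \left(- 15^{2}\right)^{2}\right) - 32\right) = 16 \left(\left(-6 + 4 \left(\left(-1\right) 225\right)^{2}\right) - 32\right) = 16 \left(\left(-6 + 4 \left(-225\right)^{2}\right) - 32\right) = 16 \left(\left(-6 + 4 \cdot 50625\right) - 32\right) = 16 \left(\left(-6 + 202500\right) - 32\right) = 16 \left(202494 - 32\right) = 16 \cdot 202462 = 3239392$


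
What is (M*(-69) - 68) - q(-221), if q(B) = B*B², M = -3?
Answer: 10794000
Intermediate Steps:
q(B) = B³
(M*(-69) - 68) - q(-221) = (-3*(-69) - 68) - 1*(-221)³ = (207 - 68) - 1*(-10793861) = 139 + 10793861 = 10794000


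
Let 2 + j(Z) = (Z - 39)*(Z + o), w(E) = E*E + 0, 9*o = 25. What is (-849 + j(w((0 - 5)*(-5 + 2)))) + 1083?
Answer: 127796/3 ≈ 42599.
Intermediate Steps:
o = 25/9 (o = (1/9)*25 = 25/9 ≈ 2.7778)
w(E) = E**2 (w(E) = E**2 + 0 = E**2)
j(Z) = -2 + (-39 + Z)*(25/9 + Z) (j(Z) = -2 + (Z - 39)*(Z + 25/9) = -2 + (-39 + Z)*(25/9 + Z))
(-849 + j(w((0 - 5)*(-5 + 2)))) + 1083 = (-849 + (-331/3 + (((0 - 5)*(-5 + 2))**2)**2 - 326*(0 - 5)**2*(-5 + 2)**2/9)) + 1083 = (-849 + (-331/3 + ((-5*(-3))**2)**2 - 326*(-5*(-3))**2/9)) + 1083 = (-849 + (-331/3 + (15**2)**2 - 326/9*15**2)) + 1083 = (-849 + (-331/3 + 225**2 - 326/9*225)) + 1083 = (-849 + (-331/3 + 50625 - 8150)) + 1083 = (-849 + 127094/3) + 1083 = 124547/3 + 1083 = 127796/3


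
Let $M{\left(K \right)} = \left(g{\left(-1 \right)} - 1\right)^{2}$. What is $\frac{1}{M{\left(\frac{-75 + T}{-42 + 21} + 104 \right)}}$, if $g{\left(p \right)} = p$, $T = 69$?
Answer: $\frac{1}{4} \approx 0.25$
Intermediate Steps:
$M{\left(K \right)} = 4$ ($M{\left(K \right)} = \left(-1 - 1\right)^{2} = \left(-2\right)^{2} = 4$)
$\frac{1}{M{\left(\frac{-75 + T}{-42 + 21} + 104 \right)}} = \frac{1}{4}$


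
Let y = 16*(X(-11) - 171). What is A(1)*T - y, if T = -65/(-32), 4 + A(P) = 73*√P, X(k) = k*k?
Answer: 30085/32 ≈ 940.16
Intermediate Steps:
X(k) = k²
A(P) = -4 + 73*√P
T = 65/32 (T = -65*(-1/32) = 65/32 ≈ 2.0313)
y = -800 (y = 16*((-11)² - 171) = 16*(121 - 171) = 16*(-50) = -800)
A(1)*T - y = (-4 + 73*√1)*(65/32) - 1*(-800) = (-4 + 73*1)*(65/32) + 800 = (-4 + 73)*(65/32) + 800 = 69*(65/32) + 800 = 4485/32 + 800 = 30085/32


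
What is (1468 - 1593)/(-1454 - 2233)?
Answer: 125/3687 ≈ 0.033903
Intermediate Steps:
(1468 - 1593)/(-1454 - 2233) = -125/(-3687) = -125*(-1/3687) = 125/3687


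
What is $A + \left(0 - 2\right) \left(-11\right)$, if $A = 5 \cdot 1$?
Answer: $27$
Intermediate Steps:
$A = 5$
$A + \left(0 - 2\right) \left(-11\right) = 5 + \left(0 - 2\right) \left(-11\right) = 5 - -22 = 5 + 22 = 27$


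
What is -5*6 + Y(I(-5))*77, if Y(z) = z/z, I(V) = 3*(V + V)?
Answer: 47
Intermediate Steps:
I(V) = 6*V (I(V) = 3*(2*V) = 6*V)
Y(z) = 1
-5*6 + Y(I(-5))*77 = -5*6 + 1*77 = -30 + 77 = 47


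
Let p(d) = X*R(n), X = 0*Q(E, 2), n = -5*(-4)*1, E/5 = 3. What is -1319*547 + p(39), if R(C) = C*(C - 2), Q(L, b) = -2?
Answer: -721493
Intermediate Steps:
E = 15 (E = 5*3 = 15)
n = 20 (n = 20*1 = 20)
X = 0 (X = 0*(-2) = 0)
R(C) = C*(-2 + C)
p(d) = 0 (p(d) = 0*(20*(-2 + 20)) = 0*(20*18) = 0*360 = 0)
-1319*547 + p(39) = -1319*547 + 0 = -721493 + 0 = -721493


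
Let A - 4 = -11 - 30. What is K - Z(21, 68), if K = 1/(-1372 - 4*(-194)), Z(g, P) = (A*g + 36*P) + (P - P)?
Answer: -995917/596 ≈ -1671.0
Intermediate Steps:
A = -37 (A = 4 + (-11 - 30) = 4 - 41 = -37)
Z(g, P) = -37*g + 36*P (Z(g, P) = (-37*g + 36*P) + (P - P) = (-37*g + 36*P) + 0 = -37*g + 36*P)
K = -1/596 (K = 1/(-1372 + 776) = 1/(-596) = -1/596 ≈ -0.0016779)
K - Z(21, 68) = -1/596 - (-37*21 + 36*68) = -1/596 - (-777 + 2448) = -1/596 - 1*1671 = -1/596 - 1671 = -995917/596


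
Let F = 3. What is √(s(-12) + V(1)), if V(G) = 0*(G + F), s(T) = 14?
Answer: √14 ≈ 3.7417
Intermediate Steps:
V(G) = 0 (V(G) = 0*(G + 3) = 0*(3 + G) = 0)
√(s(-12) + V(1)) = √(14 + 0) = √14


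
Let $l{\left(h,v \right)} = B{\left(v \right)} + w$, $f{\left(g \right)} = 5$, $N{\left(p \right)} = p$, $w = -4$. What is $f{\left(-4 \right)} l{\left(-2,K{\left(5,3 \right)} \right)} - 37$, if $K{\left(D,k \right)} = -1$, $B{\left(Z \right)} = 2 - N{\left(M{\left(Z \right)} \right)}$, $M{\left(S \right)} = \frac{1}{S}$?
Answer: $-42$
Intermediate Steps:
$B{\left(Z \right)} = 2 - \frac{1}{Z}$
$l{\left(h,v \right)} = -2 - \frac{1}{v}$ ($l{\left(h,v \right)} = \left(2 - \frac{1}{v}\right) - 4 = -2 - \frac{1}{v}$)
$f{\left(-4 \right)} l{\left(-2,K{\left(5,3 \right)} \right)} - 37 = 5 \left(-2 - \frac{1}{-1}\right) - 37 = 5 \left(-2 - -1\right) - 37 = 5 \left(-2 + 1\right) - 37 = 5 \left(-1\right) - 37 = -5 - 37 = -42$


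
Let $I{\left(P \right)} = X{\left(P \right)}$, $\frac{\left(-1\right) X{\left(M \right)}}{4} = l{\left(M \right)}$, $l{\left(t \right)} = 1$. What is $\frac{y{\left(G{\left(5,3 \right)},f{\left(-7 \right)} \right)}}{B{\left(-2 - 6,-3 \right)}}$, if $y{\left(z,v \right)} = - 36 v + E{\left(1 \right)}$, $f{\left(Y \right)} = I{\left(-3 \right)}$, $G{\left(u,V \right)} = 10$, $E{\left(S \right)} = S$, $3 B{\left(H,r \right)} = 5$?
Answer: $87$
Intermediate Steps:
$B{\left(H,r \right)} = \frac{5}{3}$ ($B{\left(H,r \right)} = \frac{1}{3} \cdot 5 = \frac{5}{3}$)
$X{\left(M \right)} = -4$ ($X{\left(M \right)} = \left(-4\right) 1 = -4$)
$I{\left(P \right)} = -4$
$f{\left(Y \right)} = -4$
$y{\left(z,v \right)} = 1 - 36 v$ ($y{\left(z,v \right)} = - 36 v + 1 = 1 - 36 v$)
$\frac{y{\left(G{\left(5,3 \right)},f{\left(-7 \right)} \right)}}{B{\left(-2 - 6,-3 \right)}} = \frac{1 - -144}{\frac{5}{3}} = \frac{3 \left(1 + 144\right)}{5} = \frac{3}{5} \cdot 145 = 87$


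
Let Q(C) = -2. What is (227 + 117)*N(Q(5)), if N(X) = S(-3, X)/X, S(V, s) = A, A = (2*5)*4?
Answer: -6880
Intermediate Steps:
A = 40 (A = 10*4 = 40)
S(V, s) = 40
N(X) = 40/X
(227 + 117)*N(Q(5)) = (227 + 117)*(40/(-2)) = 344*(40*(-1/2)) = 344*(-20) = -6880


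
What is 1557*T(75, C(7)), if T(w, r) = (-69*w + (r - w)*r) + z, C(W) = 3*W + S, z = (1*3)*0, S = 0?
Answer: -9823113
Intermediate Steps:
z = 0 (z = 3*0 = 0)
C(W) = 3*W (C(W) = 3*W + 0 = 3*W)
T(w, r) = -69*w + r*(r - w) (T(w, r) = (-69*w + (r - w)*r) + 0 = (-69*w + r*(r - w)) + 0 = -69*w + r*(r - w))
1557*T(75, C(7)) = 1557*((3*7)² - 69*75 - 1*3*7*75) = 1557*(21² - 5175 - 1*21*75) = 1557*(441 - 5175 - 1575) = 1557*(-6309) = -9823113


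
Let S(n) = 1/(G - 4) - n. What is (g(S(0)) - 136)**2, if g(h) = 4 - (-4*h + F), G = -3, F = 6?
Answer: 940900/49 ≈ 19202.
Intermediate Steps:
S(n) = -1/7 - n (S(n) = 1/(-3 - 4) - n = 1/(-7) - n = -1/7 - n)
g(h) = -2 + 4*h (g(h) = 4 - (-4*h + 6) = 4 - (6 - 4*h) = 4 + (-6 + 4*h) = -2 + 4*h)
(g(S(0)) - 136)**2 = ((-2 + 4*(-1/7 - 1*0)) - 136)**2 = ((-2 + 4*(-1/7 + 0)) - 136)**2 = ((-2 + 4*(-1/7)) - 136)**2 = ((-2 - 4/7) - 136)**2 = (-18/7 - 136)**2 = (-970/7)**2 = 940900/49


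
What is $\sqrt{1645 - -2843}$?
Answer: $2 \sqrt{1122} \approx 66.993$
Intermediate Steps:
$\sqrt{1645 - -2843} = \sqrt{1645 + 2843} = \sqrt{4488} = 2 \sqrt{1122}$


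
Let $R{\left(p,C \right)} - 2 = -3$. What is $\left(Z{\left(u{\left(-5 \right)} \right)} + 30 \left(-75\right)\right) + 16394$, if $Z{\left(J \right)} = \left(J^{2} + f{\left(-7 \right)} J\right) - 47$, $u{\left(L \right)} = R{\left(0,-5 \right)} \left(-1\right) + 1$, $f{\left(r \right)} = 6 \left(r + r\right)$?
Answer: $13933$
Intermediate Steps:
$R{\left(p,C \right)} = -1$ ($R{\left(p,C \right)} = 2 - 3 = -1$)
$f{\left(r \right)} = 12 r$ ($f{\left(r \right)} = 6 \cdot 2 r = 12 r$)
$u{\left(L \right)} = 2$ ($u{\left(L \right)} = \left(-1\right) \left(-1\right) + 1 = 1 + 1 = 2$)
$Z{\left(J \right)} = -47 + J^{2} - 84 J$ ($Z{\left(J \right)} = \left(J^{2} + 12 \left(-7\right) J\right) - 47 = \left(J^{2} - 84 J\right) - 47 = -47 + J^{2} - 84 J$)
$\left(Z{\left(u{\left(-5 \right)} \right)} + 30 \left(-75\right)\right) + 16394 = \left(\left(-47 + 2^{2} - 168\right) + 30 \left(-75\right)\right) + 16394 = \left(\left(-47 + 4 - 168\right) - 2250\right) + 16394 = \left(-211 - 2250\right) + 16394 = -2461 + 16394 = 13933$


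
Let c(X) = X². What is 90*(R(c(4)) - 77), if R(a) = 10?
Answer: -6030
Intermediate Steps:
90*(R(c(4)) - 77) = 90*(10 - 77) = 90*(-67) = -6030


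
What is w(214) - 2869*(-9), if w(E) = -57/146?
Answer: 3769809/146 ≈ 25821.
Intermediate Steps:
w(E) = -57/146 (w(E) = -57*1/146 = -57/146)
w(214) - 2869*(-9) = -57/146 - 2869*(-9) = -57/146 + 25821 = 3769809/146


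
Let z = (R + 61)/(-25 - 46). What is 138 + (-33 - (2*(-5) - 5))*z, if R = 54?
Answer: 11868/71 ≈ 167.16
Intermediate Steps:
z = -115/71 (z = (54 + 61)/(-25 - 46) = 115/(-71) = 115*(-1/71) = -115/71 ≈ -1.6197)
138 + (-33 - (2*(-5) - 5))*z = 138 + (-33 - (2*(-5) - 5))*(-115/71) = 138 + (-33 - (-10 - 5))*(-115/71) = 138 + (-33 - 1*(-15))*(-115/71) = 138 + (-33 + 15)*(-115/71) = 138 - 18*(-115/71) = 138 + 2070/71 = 11868/71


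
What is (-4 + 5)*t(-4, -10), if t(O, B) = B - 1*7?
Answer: -17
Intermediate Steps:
t(O, B) = -7 + B (t(O, B) = B - 7 = -7 + B)
(-4 + 5)*t(-4, -10) = (-4 + 5)*(-7 - 10) = 1*(-17) = -17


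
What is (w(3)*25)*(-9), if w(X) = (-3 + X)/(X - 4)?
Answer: 0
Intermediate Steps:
w(X) = (-3 + X)/(-4 + X)
(w(3)*25)*(-9) = (((-3 + 3)/(-4 + 3))*25)*(-9) = ((0/(-1))*25)*(-9) = (-1*0*25)*(-9) = (0*25)*(-9) = 0*(-9) = 0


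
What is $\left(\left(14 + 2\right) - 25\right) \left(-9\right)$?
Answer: $81$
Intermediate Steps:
$\left(\left(14 + 2\right) - 25\right) \left(-9\right) = \left(16 - 25\right) \left(-9\right) = \left(-9\right) \left(-9\right) = 81$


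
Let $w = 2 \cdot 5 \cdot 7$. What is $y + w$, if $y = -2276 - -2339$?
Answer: $133$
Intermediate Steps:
$w = 70$ ($w = 10 \cdot 7 = 70$)
$y = 63$ ($y = -2276 + 2339 = 63$)
$y + w = 63 + 70 = 133$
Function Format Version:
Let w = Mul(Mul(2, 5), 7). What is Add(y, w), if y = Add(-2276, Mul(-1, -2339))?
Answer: 133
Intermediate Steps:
w = 70 (w = Mul(10, 7) = 70)
y = 63 (y = Add(-2276, 2339) = 63)
Add(y, w) = Add(63, 70) = 133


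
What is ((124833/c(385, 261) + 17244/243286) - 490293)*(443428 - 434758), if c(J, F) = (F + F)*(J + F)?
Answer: -569827121927017975/134050586 ≈ -4.2508e+9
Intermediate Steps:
c(J, F) = 2*F*(F + J) (c(J, F) = (2*F)*(F + J) = 2*F*(F + J))
((124833/c(385, 261) + 17244/243286) - 490293)*(443428 - 434758) = ((124833/((2*261*(261 + 385))) + 17244/243286) - 490293)*(443428 - 434758) = ((124833/((2*261*646)) + 17244*(1/243286)) - 490293)*8670 = ((124833/337212 + 8622/121643) - 490293)*8670 = ((124833*(1/337212) + 8622/121643) - 490293)*8670 = ((41611/112404 + 8622/121643) - 490293)*8670 = (6030834161/13673159772 - 490293)*8670 = -6703848493259035/13673159772*8670 = -569827121927017975/134050586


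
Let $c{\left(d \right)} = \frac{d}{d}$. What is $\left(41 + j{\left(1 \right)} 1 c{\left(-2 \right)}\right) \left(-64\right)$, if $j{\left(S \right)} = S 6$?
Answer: $-3008$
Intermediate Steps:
$c{\left(d \right)} = 1$
$j{\left(S \right)} = 6 S$
$\left(41 + j{\left(1 \right)} 1 c{\left(-2 \right)}\right) \left(-64\right) = \left(41 + 6 \cdot 1 \cdot 1 \cdot 1\right) \left(-64\right) = \left(41 + 6 \cdot 1\right) \left(-64\right) = \left(41 + 6\right) \left(-64\right) = 47 \left(-64\right) = -3008$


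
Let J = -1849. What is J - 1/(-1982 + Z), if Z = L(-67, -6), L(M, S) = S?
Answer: -3675811/1988 ≈ -1849.0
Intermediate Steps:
Z = -6
J - 1/(-1982 + Z) = -1849 - 1/(-1982 - 6) = -1849 - 1/(-1988) = -1849 - 1*(-1/1988) = -1849 + 1/1988 = -3675811/1988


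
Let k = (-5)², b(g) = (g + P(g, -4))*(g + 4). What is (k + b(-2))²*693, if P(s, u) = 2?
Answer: 433125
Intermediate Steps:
b(g) = (2 + g)*(4 + g) (b(g) = (g + 2)*(g + 4) = (2 + g)*(4 + g))
k = 25
(k + b(-2))²*693 = (25 + (8 + (-2)² + 6*(-2)))²*693 = (25 + (8 + 4 - 12))²*693 = (25 + 0)²*693 = 25²*693 = 625*693 = 433125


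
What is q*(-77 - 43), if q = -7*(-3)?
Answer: -2520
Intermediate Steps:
q = 21
q*(-77 - 43) = 21*(-77 - 43) = 21*(-120) = -2520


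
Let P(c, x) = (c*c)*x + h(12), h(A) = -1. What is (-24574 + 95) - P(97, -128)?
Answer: 1179874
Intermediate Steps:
P(c, x) = -1 + x*c**2 (P(c, x) = (c*c)*x - 1 = c**2*x - 1 = x*c**2 - 1 = -1 + x*c**2)
(-24574 + 95) - P(97, -128) = (-24574 + 95) - (-1 - 128*97**2) = -24479 - (-1 - 128*9409) = -24479 - (-1 - 1204352) = -24479 - 1*(-1204353) = -24479 + 1204353 = 1179874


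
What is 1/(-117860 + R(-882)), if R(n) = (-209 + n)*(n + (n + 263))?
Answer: 1/1519731 ≈ 6.5801e-7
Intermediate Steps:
R(n) = (-209 + n)*(263 + 2*n) (R(n) = (-209 + n)*(n + (263 + n)) = (-209 + n)*(263 + 2*n))
1/(-117860 + R(-882)) = 1/(-117860 + (-54967 - 155*(-882) + 2*(-882)**2)) = 1/(-117860 + (-54967 + 136710 + 2*777924)) = 1/(-117860 + (-54967 + 136710 + 1555848)) = 1/(-117860 + 1637591) = 1/1519731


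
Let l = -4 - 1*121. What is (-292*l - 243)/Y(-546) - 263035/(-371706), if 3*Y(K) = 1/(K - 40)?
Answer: -23692468066001/371706 ≈ -6.3740e+7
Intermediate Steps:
l = -125 (l = -4 - 121 = -125)
Y(K) = 1/(3*(-40 + K)) (Y(K) = 1/(3*(K - 40)) = 1/(3*(-40 + K)))
(-292*l - 243)/Y(-546) - 263035/(-371706) = (-292*(-125) - 243)/((1/(3*(-40 - 546)))) - 263035/(-371706) = (36500 - 243)/(((⅓)/(-586))) - 263035*(-1/371706) = 36257/(((⅓)*(-1/586))) + 263035/371706 = 36257/(-1/1758) + 263035/371706 = 36257*(-1758) + 263035/371706 = -63739806 + 263035/371706 = -23692468066001/371706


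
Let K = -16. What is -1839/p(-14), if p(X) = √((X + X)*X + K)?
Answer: -1839*√94/188 ≈ -94.839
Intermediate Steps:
p(X) = √(-16 + 2*X²) (p(X) = √((X + X)*X - 16) = √((2*X)*X - 16) = √(2*X² - 16) = √(-16 + 2*X²))
-1839/p(-14) = -1839/√(-16 + 2*(-14)²) = -1839/√(-16 + 2*196) = -1839/√(-16 + 392) = -1839*√94/188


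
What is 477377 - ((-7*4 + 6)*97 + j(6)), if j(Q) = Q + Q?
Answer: 479499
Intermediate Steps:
j(Q) = 2*Q
477377 - ((-7*4 + 6)*97 + j(6)) = 477377 - ((-7*4 + 6)*97 + 2*6) = 477377 - ((-28 + 6)*97 + 12) = 477377 - (-22*97 + 12) = 477377 - (-2134 + 12) = 477377 - 1*(-2122) = 477377 + 2122 = 479499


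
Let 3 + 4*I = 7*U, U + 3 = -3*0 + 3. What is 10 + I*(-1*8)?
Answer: 16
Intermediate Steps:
U = 0 (U = -3 + (-3*0 + 3) = -3 + (0 + 3) = -3 + 3 = 0)
I = -3/4 (I = -3/4 + (7*0)/4 = -3/4 + (1/4)*0 = -3/4 + 0 = -3/4 ≈ -0.75000)
10 + I*(-1*8) = 10 - (-3)*8/4 = 10 - 3/4*(-8) = 10 + 6 = 16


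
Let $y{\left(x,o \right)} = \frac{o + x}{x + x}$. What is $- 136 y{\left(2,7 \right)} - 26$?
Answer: $-332$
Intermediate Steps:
$y{\left(x,o \right)} = \frac{o + x}{2 x}$
$- 136 y{\left(2,7 \right)} - 26 = - 136 \frac{7 + 2}{2 \cdot 2} - 26 = - 136 \cdot \frac{1}{2} \cdot \frac{1}{2} \cdot 9 - 26 = \left(-136\right) \frac{9}{4} - 26 = -306 - 26 = -332$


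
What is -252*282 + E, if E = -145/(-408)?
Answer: -28993967/408 ≈ -71064.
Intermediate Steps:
E = 145/408 (E = -145*(-1/408) = 145/408 ≈ 0.35539)
-252*282 + E = -252*282 + 145/408 = -71064 + 145/408 = -28993967/408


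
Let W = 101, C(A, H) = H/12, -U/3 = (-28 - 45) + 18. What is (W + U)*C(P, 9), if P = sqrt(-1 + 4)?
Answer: 399/2 ≈ 199.50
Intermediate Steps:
U = 165 (U = -3*((-28 - 45) + 18) = -3*(-73 + 18) = -3*(-55) = 165)
P = sqrt(3) ≈ 1.7320
C(A, H) = H/12 (C(A, H) = H*(1/12) = H/12)
(W + U)*C(P, 9) = (101 + 165)*((1/12)*9) = 266*(3/4) = 399/2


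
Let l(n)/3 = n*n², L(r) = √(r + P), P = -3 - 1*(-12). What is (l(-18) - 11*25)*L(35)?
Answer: -35542*√11 ≈ -1.1788e+5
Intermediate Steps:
P = 9 (P = -3 + 12 = 9)
L(r) = √(9 + r) (L(r) = √(r + 9) = √(9 + r))
l(n) = 3*n³ (l(n) = 3*(n*n²) = 3*n³)
(l(-18) - 11*25)*L(35) = (3*(-18)³ - 11*25)*√(9 + 35) = (3*(-5832) - 275)*√44 = (-17496 - 275)*(2*√11) = -35542*√11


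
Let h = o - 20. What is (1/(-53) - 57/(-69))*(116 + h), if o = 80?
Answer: 173184/1219 ≈ 142.07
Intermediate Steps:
h = 60 (h = 80 - 20 = 60)
(1/(-53) - 57/(-69))*(116 + h) = (1/(-53) - 57/(-69))*(116 + 60) = (1*(-1/53) - 57*(-1/69))*176 = (-1/53 + 19/23)*176 = (984/1219)*176 = 173184/1219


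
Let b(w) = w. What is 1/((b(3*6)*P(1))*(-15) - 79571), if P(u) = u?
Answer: -1/79841 ≈ -1.2525e-5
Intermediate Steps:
1/((b(3*6)*P(1))*(-15) - 79571) = 1/(((3*6)*1)*(-15) - 79571) = 1/((18*1)*(-15) - 79571) = 1/(18*(-15) - 79571) = 1/(-270 - 79571) = 1/(-79841) = -1/79841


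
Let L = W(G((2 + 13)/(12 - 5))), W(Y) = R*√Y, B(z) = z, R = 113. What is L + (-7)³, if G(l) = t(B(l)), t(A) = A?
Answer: -343 + 113*√105/7 ≈ -177.58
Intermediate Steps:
G(l) = l
W(Y) = 113*√Y
L = 113*√105/7 (L = 113*√((2 + 13)/(12 - 5)) = 113*√(15/7) = 113*(√105/7) = 113*√105/7 ≈ 165.42)
L + (-7)³ = 113*√105/7 + (-7)³ = 113*√105/7 - 343 = -343 + 113*√105/7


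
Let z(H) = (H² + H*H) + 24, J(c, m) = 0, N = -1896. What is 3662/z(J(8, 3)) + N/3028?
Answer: 1380379/9084 ≈ 151.96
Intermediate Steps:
z(H) = 24 + 2*H² (z(H) = (H² + H²) + 24 = 2*H² + 24 = 24 + 2*H²)
3662/z(J(8, 3)) + N/3028 = 3662/(24 + 2*0²) - 1896/3028 = 3662/(24 + 2*0) - 1896*1/3028 = 3662/(24 + 0) - 474/757 = 3662/24 - 474/757 = 3662*(1/24) - 474/757 = 1831/12 - 474/757 = 1380379/9084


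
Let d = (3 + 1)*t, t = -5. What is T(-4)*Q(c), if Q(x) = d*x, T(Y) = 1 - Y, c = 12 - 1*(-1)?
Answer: -1300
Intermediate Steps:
c = 13 (c = 12 + 1 = 13)
d = -20 (d = (3 + 1)*(-5) = 4*(-5) = -20)
Q(x) = -20*x
T(-4)*Q(c) = (1 - 1*(-4))*(-20*13) = (1 + 4)*(-260) = 5*(-260) = -1300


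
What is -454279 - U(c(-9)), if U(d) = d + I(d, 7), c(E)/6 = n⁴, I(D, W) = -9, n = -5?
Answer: -458020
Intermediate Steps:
c(E) = 3750 (c(E) = 6*(-5)⁴ = 6*625 = 3750)
U(d) = -9 + d (U(d) = d - 9 = -9 + d)
-454279 - U(c(-9)) = -454279 - (-9 + 3750) = -454279 - 1*3741 = -454279 - 3741 = -458020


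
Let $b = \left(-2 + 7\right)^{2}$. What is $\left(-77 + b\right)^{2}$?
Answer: $2704$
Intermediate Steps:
$b = 25$ ($b = 5^{2} = 25$)
$\left(-77 + b\right)^{2} = \left(-77 + 25\right)^{2} = \left(-52\right)^{2} = 2704$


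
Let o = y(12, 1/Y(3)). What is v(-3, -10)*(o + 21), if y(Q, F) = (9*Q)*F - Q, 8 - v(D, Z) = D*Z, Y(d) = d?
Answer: -990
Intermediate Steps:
v(D, Z) = 8 - D*Z
y(Q, F) = -Q + 9*F*Q (y(Q, F) = 9*F*Q - Q = -Q + 9*F*Q)
o = 24 (o = 12*(-1 + 9/3) = 12*(-1 + 9*(⅓)) = 12*(-1 + 3) = 12*2 = 24)
v(-3, -10)*(o + 21) = (8 - 1*(-3)*(-10))*(24 + 21) = (8 - 30)*45 = -22*45 = -990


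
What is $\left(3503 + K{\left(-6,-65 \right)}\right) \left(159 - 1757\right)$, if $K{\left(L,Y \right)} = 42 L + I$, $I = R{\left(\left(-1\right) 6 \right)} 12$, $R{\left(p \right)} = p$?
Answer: $-5080042$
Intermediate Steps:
$I = -72$ ($I = \left(-1\right) 6 \cdot 12 = \left(-6\right) 12 = -72$)
$K{\left(L,Y \right)} = -72 + 42 L$ ($K{\left(L,Y \right)} = 42 L - 72 = -72 + 42 L$)
$\left(3503 + K{\left(-6,-65 \right)}\right) \left(159 - 1757\right) = \left(3503 + \left(-72 + 42 \left(-6\right)\right)\right) \left(159 - 1757\right) = \left(3503 - 324\right) \left(-1598\right) = 3179 \left(-1598\right) = -5080042$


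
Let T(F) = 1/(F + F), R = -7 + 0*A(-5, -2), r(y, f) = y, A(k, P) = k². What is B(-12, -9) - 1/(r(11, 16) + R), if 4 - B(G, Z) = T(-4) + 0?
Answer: 31/8 ≈ 3.8750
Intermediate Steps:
R = -7 (R = -7 + 0*(-5)² = -7 + 0*25 = -7 + 0 = -7)
T(F) = 1/(2*F)
B(G, Z) = 33/8 (B(G, Z) = 4 - ((½)/(-4) + 0) = 4 - ((½)*(-¼) + 0) = 4 - (-⅛ + 0) = 4 - 1*(-⅛) = 4 + ⅛ = 33/8)
B(-12, -9) - 1/(r(11, 16) + R) = 33/8 - 1/(11 - 7) = 33/8 - 1/4 = 33/8 - 1*¼ = 33/8 - ¼ = 31/8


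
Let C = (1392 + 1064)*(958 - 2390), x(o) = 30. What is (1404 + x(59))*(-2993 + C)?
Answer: -5047658490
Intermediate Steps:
C = -3516992 (C = 2456*(-1432) = -3516992)
(1404 + x(59))*(-2993 + C) = (1404 + 30)*(-2993 - 3516992) = 1434*(-3519985) = -5047658490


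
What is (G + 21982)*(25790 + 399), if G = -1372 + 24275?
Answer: 1175493265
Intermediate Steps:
G = 22903
(G + 21982)*(25790 + 399) = (22903 + 21982)*(25790 + 399) = 44885*26189 = 1175493265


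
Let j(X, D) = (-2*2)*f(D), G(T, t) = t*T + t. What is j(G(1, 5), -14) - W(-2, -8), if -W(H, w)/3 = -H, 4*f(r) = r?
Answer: 20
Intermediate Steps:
f(r) = r/4
W(H, w) = 3*H (W(H, w) = -(-3)*H = 3*H)
G(T, t) = t + T*t (G(T, t) = T*t + t = t + T*t)
j(X, D) = -D (j(X, D) = (-2*2)*(D/4) = -D)
j(G(1, 5), -14) - W(-2, -8) = -1*(-14) - 3*(-2) = 14 - 1*(-6) = 14 + 6 = 20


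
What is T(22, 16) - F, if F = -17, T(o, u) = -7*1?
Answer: 10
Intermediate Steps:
T(o, u) = -7
T(22, 16) - F = -7 - 1*(-17) = -7 + 17 = 10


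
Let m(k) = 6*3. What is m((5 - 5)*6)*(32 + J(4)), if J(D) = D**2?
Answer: 864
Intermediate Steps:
m(k) = 18
m((5 - 5)*6)*(32 + J(4)) = 18*(32 + 4**2) = 18*(32 + 16) = 18*48 = 864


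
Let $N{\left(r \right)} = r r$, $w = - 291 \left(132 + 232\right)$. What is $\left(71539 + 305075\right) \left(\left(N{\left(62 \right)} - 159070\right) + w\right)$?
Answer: $-98352746100$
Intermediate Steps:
$w = -105924$ ($w = \left(-291\right) 364 = -105924$)
$N{\left(r \right)} = r^{2}$
$\left(71539 + 305075\right) \left(\left(N{\left(62 \right)} - 159070\right) + w\right) = \left(71539 + 305075\right) \left(\left(62^{2} - 159070\right) - 105924\right) = 376614 \left(\left(3844 - 159070\right) - 105924\right) = 376614 \left(-155226 - 105924\right) = 376614 \left(-261150\right) = -98352746100$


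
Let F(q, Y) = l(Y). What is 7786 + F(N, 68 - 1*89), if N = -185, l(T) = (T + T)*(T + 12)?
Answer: 8164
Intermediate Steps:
l(T) = 2*T*(12 + T) (l(T) = (2*T)*(12 + T) = 2*T*(12 + T))
F(q, Y) = 2*Y*(12 + Y)
7786 + F(N, 68 - 1*89) = 7786 + 2*(68 - 1*89)*(12 + (68 - 1*89)) = 7786 + 2*(68 - 89)*(12 + (68 - 89)) = 7786 + 2*(-21)*(12 - 21) = 7786 + 2*(-21)*(-9) = 7786 + 378 = 8164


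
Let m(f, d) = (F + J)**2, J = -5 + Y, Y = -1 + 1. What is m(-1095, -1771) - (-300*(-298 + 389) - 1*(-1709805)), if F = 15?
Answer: -1682405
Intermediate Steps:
Y = 0
J = -5 (J = -5 + 0 = -5)
m(f, d) = 100 (m(f, d) = (15 - 5)**2 = 10**2 = 100)
m(-1095, -1771) - (-300*(-298 + 389) - 1*(-1709805)) = 100 - (-300*(-298 + 389) - 1*(-1709805)) = 100 - (-300*91 + 1709805) = 100 - (-27300 + 1709805) = 100 - 1*1682505 = 100 - 1682505 = -1682405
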